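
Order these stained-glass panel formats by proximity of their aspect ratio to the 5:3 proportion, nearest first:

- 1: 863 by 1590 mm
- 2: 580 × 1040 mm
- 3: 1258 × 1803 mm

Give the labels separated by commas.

2, 1, 3

Ratios: 1 = 1590 / 863 ≈ 1.842; 2 = 1040 / 580 ≈ 1.793; 3 = 1803 / 1258 ≈ 1.433.
|Δ from 1.667|: 1 0.175; 2 0.126; 3 0.234.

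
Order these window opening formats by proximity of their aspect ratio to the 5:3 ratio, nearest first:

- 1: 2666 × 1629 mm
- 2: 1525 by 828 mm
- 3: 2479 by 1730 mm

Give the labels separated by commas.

1, 2, 3

1: 2666/1629 ≈ 1.637 → |1.637 − 1.667| = 0.030
2: 1525/828 ≈ 1.842 → |1.842 − 1.667| = 0.175
3: 2479/1730 ≈ 1.433 → |1.433 − 1.667| = 0.234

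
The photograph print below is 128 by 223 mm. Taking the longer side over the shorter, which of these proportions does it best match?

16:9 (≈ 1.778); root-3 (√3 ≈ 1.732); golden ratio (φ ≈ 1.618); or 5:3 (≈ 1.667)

223/128 ≈ 1.742. Nearest candidates are root-3 (1.732, off by 0.010) and 16:9 (1.778, off by 0.036).

root-3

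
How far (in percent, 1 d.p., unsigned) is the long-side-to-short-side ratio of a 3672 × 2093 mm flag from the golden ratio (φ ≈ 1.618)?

8.4%

Ratio = 3672 / 2093 ≈ 1.7544.
Ideal golden ratio ≈ 1.6180. |1.7544 − 1.6180| / 1.6180 ≈ 8.43% → 8.4%.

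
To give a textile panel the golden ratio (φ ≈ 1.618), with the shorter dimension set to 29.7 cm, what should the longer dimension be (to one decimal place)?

48.1 cm

golden ratio ≈ 1.61803.
Longer side = 29.7 × 1.61803 ≈ 48.055 → 48.1 cm.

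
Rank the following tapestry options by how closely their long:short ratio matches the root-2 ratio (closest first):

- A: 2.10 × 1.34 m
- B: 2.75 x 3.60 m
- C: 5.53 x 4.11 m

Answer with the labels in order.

C, B, A

Ratios: A = 2.10 / 1.34 ≈ 1.567; B = 3.60 / 2.75 ≈ 1.309; C = 5.53 / 4.11 ≈ 1.345.
|Δ from 1.414|: A 0.153; B 0.105; C 0.069.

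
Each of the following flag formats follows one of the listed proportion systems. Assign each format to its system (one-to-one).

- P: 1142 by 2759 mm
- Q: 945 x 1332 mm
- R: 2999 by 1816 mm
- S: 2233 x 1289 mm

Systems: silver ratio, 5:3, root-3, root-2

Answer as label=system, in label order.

P=silver ratio, Q=root-2, R=5:3, S=root-3

P = 2759/1142 ≈ 2.416 → silver ratio (2.414)
Q = 1332/945 ≈ 1.410 → root-2 (1.414)
R = 2999/1816 ≈ 1.651 → 5:3 (1.667)
S = 2233/1289 ≈ 1.732 → root-3 (1.732)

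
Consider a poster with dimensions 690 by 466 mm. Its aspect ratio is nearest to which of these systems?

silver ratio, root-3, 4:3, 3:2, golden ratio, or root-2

690/466 ≈ 1.481. Nearest candidates are 3:2 (1.500, off by 0.019) and root-2 (1.414, off by 0.067).

3:2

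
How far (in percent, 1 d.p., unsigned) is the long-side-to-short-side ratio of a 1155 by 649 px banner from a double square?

Ratio = 1155 / 649 ≈ 1.7797.
Ideal 2:1 = 2.0000. |1.7797 − 2.0000| / 2.0000 ≈ 11.01% → 11.0%.

11.0%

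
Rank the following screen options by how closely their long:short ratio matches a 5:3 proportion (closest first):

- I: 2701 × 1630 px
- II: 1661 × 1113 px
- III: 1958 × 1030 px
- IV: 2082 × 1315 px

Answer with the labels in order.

I: 2701/1630 ≈ 1.657 → |1.657 − 1.667| = 0.010
II: 1661/1113 ≈ 1.492 → |1.492 − 1.667| = 0.175
III: 1958/1030 ≈ 1.901 → |1.901 − 1.667| = 0.234
IV: 2082/1315 ≈ 1.583 → |1.583 − 1.667| = 0.084

I, IV, II, III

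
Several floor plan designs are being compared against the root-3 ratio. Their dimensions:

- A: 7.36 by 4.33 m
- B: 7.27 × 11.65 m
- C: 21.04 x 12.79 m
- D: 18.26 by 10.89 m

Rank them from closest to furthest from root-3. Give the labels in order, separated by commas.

A, D, C, B

A: 7.36/4.33 ≈ 1.700 → |1.700 − 1.732| = 0.032
B: 11.65/7.27 ≈ 1.602 → |1.602 − 1.732| = 0.130
C: 21.04/12.79 ≈ 1.645 → |1.645 − 1.732| = 0.087
D: 18.26/10.89 ≈ 1.677 → |1.677 − 1.732| = 0.055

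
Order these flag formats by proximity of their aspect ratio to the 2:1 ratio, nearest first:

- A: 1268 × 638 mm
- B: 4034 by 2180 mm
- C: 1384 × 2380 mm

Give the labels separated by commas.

A, B, C

Ratios: A = 1268 / 638 ≈ 1.987; B = 4034 / 2180 ≈ 1.850; C = 2380 / 1384 ≈ 1.720.
|Δ from 2.000|: A 0.013; B 0.150; C 0.280.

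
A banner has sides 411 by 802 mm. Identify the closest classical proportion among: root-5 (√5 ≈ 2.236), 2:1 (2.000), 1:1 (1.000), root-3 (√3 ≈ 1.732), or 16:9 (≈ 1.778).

Ratio = 802 / 411 ≈ 1.951.
Distances: root-5 2.236 (Δ 0.285); 2:1 2.000 (Δ 0.049); 1:1 1.000 (Δ 0.951); root-3 1.732 (Δ 0.219); 16:9 1.778 (Δ 0.173).

2:1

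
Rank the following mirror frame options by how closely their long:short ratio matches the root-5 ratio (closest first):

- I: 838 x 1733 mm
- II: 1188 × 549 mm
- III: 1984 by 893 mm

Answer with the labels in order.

I: 1733/838 ≈ 2.068 → |2.068 − 2.236| = 0.168
II: 1188/549 ≈ 2.164 → |2.164 − 2.236| = 0.072
III: 1984/893 ≈ 2.222 → |2.222 − 2.236| = 0.014

III, II, I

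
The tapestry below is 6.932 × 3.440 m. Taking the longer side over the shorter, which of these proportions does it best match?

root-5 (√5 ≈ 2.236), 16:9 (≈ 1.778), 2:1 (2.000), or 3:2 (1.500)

2:1

Ratio = 6.932 / 3.440 ≈ 2.015.
Distances: root-5 2.236 (Δ 0.221); 16:9 1.778 (Δ 0.237); 2:1 2.000 (Δ 0.015); 3:2 1.500 (Δ 0.515).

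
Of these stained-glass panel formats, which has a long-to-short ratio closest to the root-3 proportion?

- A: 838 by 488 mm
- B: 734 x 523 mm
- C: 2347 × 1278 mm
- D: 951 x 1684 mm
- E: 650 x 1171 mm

A

Ratios (long/short): A ≈ 1.717; B ≈ 1.403; C ≈ 1.836; D ≈ 1.771; E ≈ 1.802.
root-3 ≈ 1.732; option A is nearest (Δ 0.015).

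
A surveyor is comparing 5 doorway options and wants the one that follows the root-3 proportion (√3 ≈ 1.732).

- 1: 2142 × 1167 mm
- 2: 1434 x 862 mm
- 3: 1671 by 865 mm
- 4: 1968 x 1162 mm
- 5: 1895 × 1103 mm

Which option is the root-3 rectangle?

5

Target root-3 ≈ 1.732.
1: 1.835 (Δ0.103)  2: 1.664 (Δ0.068)  3: 1.932 (Δ0.200)  4: 1.694 (Δ0.038)  5: 1.718 (Δ0.014)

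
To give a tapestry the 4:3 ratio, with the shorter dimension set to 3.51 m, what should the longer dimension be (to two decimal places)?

4.68 m

4:3 ≈ 1.33333.
Longer side = 3.51 × 1.33333 ≈ 4.6800 → 4.68 m.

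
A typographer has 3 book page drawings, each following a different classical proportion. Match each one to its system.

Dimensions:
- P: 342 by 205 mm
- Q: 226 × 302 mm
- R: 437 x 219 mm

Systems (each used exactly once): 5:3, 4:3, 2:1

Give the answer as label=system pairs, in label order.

P=5:3, Q=4:3, R=2:1

Ratios: P ≈ 1.668; Q ≈ 1.336; R ≈ 1.995.
Targets: 5:3 ≈ 1.667; 4:3 ≈ 1.333; 2:1 ≈ 2.000.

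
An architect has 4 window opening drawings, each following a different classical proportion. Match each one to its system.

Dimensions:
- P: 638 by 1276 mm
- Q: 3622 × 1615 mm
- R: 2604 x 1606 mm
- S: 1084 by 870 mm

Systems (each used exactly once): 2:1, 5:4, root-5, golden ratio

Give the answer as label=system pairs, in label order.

P = 1276/638 ≈ 2.000 → 2:1 (2.000)
Q = 3622/1615 ≈ 2.243 → root-5 (2.236)
R = 2604/1606 ≈ 1.621 → golden ratio (1.618)
S = 1084/870 ≈ 1.246 → 5:4 (1.250)

P=2:1, Q=root-5, R=golden ratio, S=5:4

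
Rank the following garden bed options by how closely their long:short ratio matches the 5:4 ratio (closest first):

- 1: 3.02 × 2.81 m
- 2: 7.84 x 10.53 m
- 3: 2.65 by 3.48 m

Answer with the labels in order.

3, 2, 1

Ratios: 1 = 3.02 / 2.81 ≈ 1.075; 2 = 10.53 / 7.84 ≈ 1.343; 3 = 3.48 / 2.65 ≈ 1.313.
|Δ from 1.250|: 1 0.175; 2 0.093; 3 0.063.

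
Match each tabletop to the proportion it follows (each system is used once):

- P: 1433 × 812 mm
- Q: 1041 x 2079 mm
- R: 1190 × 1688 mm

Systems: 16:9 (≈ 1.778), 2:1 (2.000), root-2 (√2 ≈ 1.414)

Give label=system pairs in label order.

P = 1433/812 ≈ 1.765 → 16:9 (1.778)
Q = 2079/1041 ≈ 1.997 → 2:1 (2.000)
R = 1688/1190 ≈ 1.418 → root-2 (1.414)

P=16:9, Q=2:1, R=root-2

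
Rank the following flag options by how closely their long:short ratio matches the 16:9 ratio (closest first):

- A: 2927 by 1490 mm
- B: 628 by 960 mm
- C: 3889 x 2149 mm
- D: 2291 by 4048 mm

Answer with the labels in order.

D, C, A, B

A: 2927/1490 ≈ 1.964 → |1.964 − 1.778| = 0.186
B: 960/628 ≈ 1.529 → |1.529 − 1.778| = 0.249
C: 3889/2149 ≈ 1.810 → |1.810 − 1.778| = 0.032
D: 4048/2291 ≈ 1.767 → |1.767 − 1.778| = 0.011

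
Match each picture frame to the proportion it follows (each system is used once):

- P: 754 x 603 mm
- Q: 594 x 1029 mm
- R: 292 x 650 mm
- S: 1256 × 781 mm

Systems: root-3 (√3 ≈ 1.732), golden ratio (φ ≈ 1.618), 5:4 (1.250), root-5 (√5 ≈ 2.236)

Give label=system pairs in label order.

P = 754/603 ≈ 1.250 → 5:4 (1.250)
Q = 1029/594 ≈ 1.732 → root-3 (1.732)
R = 650/292 ≈ 2.226 → root-5 (2.236)
S = 1256/781 ≈ 1.608 → golden ratio (1.618)

P=5:4, Q=root-3, R=root-5, S=golden ratio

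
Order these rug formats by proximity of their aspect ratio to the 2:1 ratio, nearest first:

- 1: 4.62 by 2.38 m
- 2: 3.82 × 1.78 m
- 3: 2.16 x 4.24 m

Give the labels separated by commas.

1: 4.62/2.38 ≈ 1.941 → |1.941 − 2.000| = 0.059
2: 3.82/1.78 ≈ 2.146 → |2.146 − 2.000| = 0.146
3: 4.24/2.16 ≈ 1.963 → |1.963 − 2.000| = 0.037

3, 1, 2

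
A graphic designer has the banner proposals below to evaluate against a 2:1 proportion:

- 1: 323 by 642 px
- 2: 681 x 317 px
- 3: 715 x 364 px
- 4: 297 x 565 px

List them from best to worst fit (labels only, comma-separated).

1: 642/323 ≈ 1.988 → |1.988 − 2.000| = 0.012
2: 681/317 ≈ 2.148 → |2.148 − 2.000| = 0.148
3: 715/364 ≈ 1.964 → |1.964 − 2.000| = 0.036
4: 565/297 ≈ 1.902 → |1.902 − 2.000| = 0.098

1, 3, 4, 2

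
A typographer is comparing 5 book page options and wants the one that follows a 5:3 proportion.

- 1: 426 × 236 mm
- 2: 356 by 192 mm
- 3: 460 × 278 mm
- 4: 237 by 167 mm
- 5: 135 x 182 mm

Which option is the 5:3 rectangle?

3

Ratios (long/short): 1 ≈ 1.805; 2 ≈ 1.854; 3 ≈ 1.655; 4 ≈ 1.419; 5 ≈ 1.348.
5:3 ≈ 1.667; option 3 is nearest (Δ 0.012).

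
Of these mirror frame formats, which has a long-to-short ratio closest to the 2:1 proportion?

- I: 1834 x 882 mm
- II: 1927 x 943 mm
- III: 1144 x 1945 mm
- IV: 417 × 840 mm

Ratios (long/short): I ≈ 2.079; II ≈ 2.043; III ≈ 1.700; IV ≈ 2.014.
2:1 ≈ 2.000; option IV is nearest (Δ 0.014).

IV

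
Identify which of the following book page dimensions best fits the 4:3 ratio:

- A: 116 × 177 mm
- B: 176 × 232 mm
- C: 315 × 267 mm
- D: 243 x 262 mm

B

Target 4:3 ≈ 1.333.
A: 1.526 (Δ0.193)  B: 1.318 (Δ0.015)  C: 1.180 (Δ0.153)  D: 1.078 (Δ0.255)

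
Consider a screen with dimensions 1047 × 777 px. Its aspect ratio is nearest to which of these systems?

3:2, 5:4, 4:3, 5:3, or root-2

1047/777 ≈ 1.347. Nearest candidates are 4:3 (1.333, off by 0.014) and root-2 (1.414, off by 0.067).

4:3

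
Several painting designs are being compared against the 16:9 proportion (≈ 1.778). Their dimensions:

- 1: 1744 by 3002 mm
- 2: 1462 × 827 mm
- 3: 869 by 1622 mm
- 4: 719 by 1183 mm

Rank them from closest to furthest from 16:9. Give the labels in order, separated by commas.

2, 1, 3, 4

Ratios: 1 = 3002 / 1744 ≈ 1.721; 2 = 1462 / 827 ≈ 1.768; 3 = 1622 / 869 ≈ 1.867; 4 = 1183 / 719 ≈ 1.645.
|Δ from 1.778|: 1 0.057; 2 0.010; 3 0.089; 4 0.133.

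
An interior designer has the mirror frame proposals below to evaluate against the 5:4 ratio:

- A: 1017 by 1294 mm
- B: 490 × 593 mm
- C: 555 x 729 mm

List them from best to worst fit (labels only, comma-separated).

A, B, C

A: 1294/1017 ≈ 1.272 → |1.272 − 1.250| = 0.022
B: 593/490 ≈ 1.210 → |1.210 − 1.250| = 0.040
C: 729/555 ≈ 1.314 → |1.314 − 1.250| = 0.064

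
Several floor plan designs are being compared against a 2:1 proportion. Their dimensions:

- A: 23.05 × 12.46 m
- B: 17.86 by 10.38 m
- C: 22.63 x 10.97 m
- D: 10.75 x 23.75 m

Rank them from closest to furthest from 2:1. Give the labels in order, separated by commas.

A: 23.05/12.46 ≈ 1.850 → |1.850 − 2.000| = 0.150
B: 17.86/10.38 ≈ 1.721 → |1.721 − 2.000| = 0.279
C: 22.63/10.97 ≈ 2.063 → |2.063 − 2.000| = 0.063
D: 23.75/10.75 ≈ 2.209 → |2.209 − 2.000| = 0.209

C, A, D, B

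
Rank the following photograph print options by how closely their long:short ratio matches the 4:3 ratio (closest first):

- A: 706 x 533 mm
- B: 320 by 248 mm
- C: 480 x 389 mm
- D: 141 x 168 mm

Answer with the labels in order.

A: 706/533 ≈ 1.325 → |1.325 − 1.333| = 0.008
B: 320/248 ≈ 1.290 → |1.290 − 1.333| = 0.043
C: 480/389 ≈ 1.234 → |1.234 − 1.333| = 0.099
D: 168/141 ≈ 1.191 → |1.191 − 1.333| = 0.142

A, B, C, D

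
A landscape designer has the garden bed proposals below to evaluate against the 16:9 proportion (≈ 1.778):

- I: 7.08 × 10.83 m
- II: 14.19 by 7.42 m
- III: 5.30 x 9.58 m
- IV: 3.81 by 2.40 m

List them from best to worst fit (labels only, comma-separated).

III, II, IV, I

Ratios: I = 10.83 / 7.08 ≈ 1.530; II = 14.19 / 7.42 ≈ 1.912; III = 9.58 / 5.30 ≈ 1.808; IV = 3.81 / 2.40 ≈ 1.588.
|Δ from 1.778|: I 0.248; II 0.134; III 0.030; IV 0.190.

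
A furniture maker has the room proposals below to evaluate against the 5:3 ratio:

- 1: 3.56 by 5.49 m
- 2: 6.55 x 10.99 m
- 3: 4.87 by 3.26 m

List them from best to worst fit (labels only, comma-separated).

2, 1, 3

1: 5.49/3.56 ≈ 1.542 → |1.542 − 1.667| = 0.125
2: 10.99/6.55 ≈ 1.678 → |1.678 − 1.667| = 0.011
3: 4.87/3.26 ≈ 1.494 → |1.494 − 1.667| = 0.173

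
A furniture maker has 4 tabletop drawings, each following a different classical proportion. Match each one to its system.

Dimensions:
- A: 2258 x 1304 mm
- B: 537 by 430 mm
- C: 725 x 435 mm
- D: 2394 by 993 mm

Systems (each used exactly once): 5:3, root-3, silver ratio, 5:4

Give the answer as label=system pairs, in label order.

A=root-3, B=5:4, C=5:3, D=silver ratio

A = 2258/1304 ≈ 1.732 → root-3 (1.732)
B = 537/430 ≈ 1.249 → 5:4 (1.250)
C = 725/435 ≈ 1.667 → 5:3 (1.667)
D = 2394/993 ≈ 2.411 → silver ratio (2.414)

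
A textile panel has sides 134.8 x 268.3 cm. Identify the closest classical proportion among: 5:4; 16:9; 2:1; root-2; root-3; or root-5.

Ratio = 268.3 / 134.8 ≈ 1.990.
Distances: 5:4 1.250 (Δ 0.740); 16:9 1.778 (Δ 0.212); 2:1 2.000 (Δ 0.010); root-2 1.414 (Δ 0.576); root-3 1.732 (Δ 0.258); root-5 2.236 (Δ 0.246).

2:1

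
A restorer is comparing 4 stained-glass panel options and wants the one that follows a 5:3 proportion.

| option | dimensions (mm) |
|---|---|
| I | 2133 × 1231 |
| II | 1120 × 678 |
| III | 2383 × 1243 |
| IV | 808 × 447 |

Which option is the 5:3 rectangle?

II

Ratios (long/short): I ≈ 1.733; II ≈ 1.652; III ≈ 1.917; IV ≈ 1.808.
5:3 ≈ 1.667; option II is nearest (Δ 0.015).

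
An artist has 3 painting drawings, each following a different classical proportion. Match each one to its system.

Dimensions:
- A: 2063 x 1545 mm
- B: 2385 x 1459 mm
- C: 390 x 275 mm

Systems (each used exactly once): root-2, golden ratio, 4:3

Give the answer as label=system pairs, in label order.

A = 2063/1545 ≈ 1.335 → 4:3 (1.333)
B = 2385/1459 ≈ 1.635 → golden ratio (1.618)
C = 390/275 ≈ 1.418 → root-2 (1.414)

A=4:3, B=golden ratio, C=root-2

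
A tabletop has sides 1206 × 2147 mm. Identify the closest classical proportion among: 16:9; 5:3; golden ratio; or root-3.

16:9

2147/1206 ≈ 1.780. Nearest candidates are 16:9 (1.778, off by 0.002) and root-3 (1.732, off by 0.048).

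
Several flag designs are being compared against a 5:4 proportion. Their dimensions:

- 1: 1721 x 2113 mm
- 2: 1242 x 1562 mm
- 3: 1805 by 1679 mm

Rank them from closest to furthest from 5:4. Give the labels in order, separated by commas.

2, 1, 3

Ratios: 1 = 2113 / 1721 ≈ 1.228; 2 = 1562 / 1242 ≈ 1.258; 3 = 1805 / 1679 ≈ 1.075.
|Δ from 1.250|: 1 0.022; 2 0.008; 3 0.175.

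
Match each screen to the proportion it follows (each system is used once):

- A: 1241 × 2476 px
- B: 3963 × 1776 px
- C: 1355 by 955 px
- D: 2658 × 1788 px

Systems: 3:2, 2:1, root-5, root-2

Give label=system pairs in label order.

A=2:1, B=root-5, C=root-2, D=3:2

Ratios: A ≈ 1.995; B ≈ 2.231; C ≈ 1.419; D ≈ 1.487.
Targets: 3:2 ≈ 1.500; 2:1 ≈ 2.000; root-5 ≈ 2.236; root-2 ≈ 1.414.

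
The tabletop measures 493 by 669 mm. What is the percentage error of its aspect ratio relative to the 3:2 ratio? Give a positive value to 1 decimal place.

9.5%

Ratio = 669 / 493 ≈ 1.3570.
Ideal 3:2 = 1.5000. |1.3570 − 1.5000| / 1.5000 ≈ 9.53% → 9.5%.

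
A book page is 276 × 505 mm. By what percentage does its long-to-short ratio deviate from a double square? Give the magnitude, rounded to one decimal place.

Ratio = 505 / 276 ≈ 1.8297.
Ideal 2:1 = 2.0000. |1.8297 − 2.0000| / 2.0000 ≈ 8.51% → 8.5%.

8.5%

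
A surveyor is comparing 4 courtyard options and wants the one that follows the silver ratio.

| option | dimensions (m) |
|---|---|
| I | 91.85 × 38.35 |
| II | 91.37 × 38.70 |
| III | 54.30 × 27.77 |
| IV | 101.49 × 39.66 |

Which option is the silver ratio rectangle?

I

Target silver ratio ≈ 2.414.
I: 2.395 (Δ0.019)  II: 2.361 (Δ0.053)  III: 1.955 (Δ0.459)  IV: 2.559 (Δ0.145)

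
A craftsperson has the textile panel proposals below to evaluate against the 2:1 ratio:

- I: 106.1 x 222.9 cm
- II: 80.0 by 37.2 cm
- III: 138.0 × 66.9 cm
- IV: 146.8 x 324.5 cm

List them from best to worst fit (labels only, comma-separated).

Ratios: I = 222.9 / 106.1 ≈ 2.101; II = 80.0 / 37.2 ≈ 2.151; III = 138.0 / 66.9 ≈ 2.063; IV = 324.5 / 146.8 ≈ 2.210.
|Δ from 2.000|: I 0.101; II 0.151; III 0.063; IV 0.210.

III, I, II, IV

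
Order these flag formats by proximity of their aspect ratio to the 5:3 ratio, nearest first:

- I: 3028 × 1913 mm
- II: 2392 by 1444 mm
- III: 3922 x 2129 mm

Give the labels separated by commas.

II, I, III

Ratios: I = 3028 / 1913 ≈ 1.583; II = 2392 / 1444 ≈ 1.657; III = 3922 / 2129 ≈ 1.842.
|Δ from 1.667|: I 0.084; II 0.010; III 0.175.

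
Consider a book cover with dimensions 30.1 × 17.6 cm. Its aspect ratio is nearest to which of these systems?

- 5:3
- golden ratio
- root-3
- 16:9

root-3

Ratio = 30.1 / 17.6 ≈ 1.710.
Distances: 5:3 1.667 (Δ 0.043); golden ratio 1.618 (Δ 0.092); root-3 1.732 (Δ 0.022); 16:9 1.778 (Δ 0.068).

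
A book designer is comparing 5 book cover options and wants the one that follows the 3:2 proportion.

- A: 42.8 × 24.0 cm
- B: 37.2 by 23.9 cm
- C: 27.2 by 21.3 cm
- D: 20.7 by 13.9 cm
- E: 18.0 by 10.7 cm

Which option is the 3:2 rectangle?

D

Target 3:2 ≈ 1.500.
A: 1.783 (Δ0.283)  B: 1.556 (Δ0.056)  C: 1.277 (Δ0.223)  D: 1.489 (Δ0.011)  E: 1.682 (Δ0.182)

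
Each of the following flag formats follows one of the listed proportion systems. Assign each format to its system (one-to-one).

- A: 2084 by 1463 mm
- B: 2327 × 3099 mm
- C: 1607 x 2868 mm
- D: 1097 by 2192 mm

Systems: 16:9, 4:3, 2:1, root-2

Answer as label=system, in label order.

A=root-2, B=4:3, C=16:9, D=2:1

Ratios: A ≈ 1.424; B ≈ 1.332; C ≈ 1.785; D ≈ 1.998.
Targets: 16:9 ≈ 1.778; 4:3 ≈ 1.333; 2:1 ≈ 2.000; root-2 ≈ 1.414.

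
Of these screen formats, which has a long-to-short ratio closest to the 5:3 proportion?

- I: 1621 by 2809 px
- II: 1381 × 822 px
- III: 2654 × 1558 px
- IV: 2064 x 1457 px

II

Ratios (long/short): I ≈ 1.733; II ≈ 1.680; III ≈ 1.703; IV ≈ 1.417.
5:3 ≈ 1.667; option II is nearest (Δ 0.013).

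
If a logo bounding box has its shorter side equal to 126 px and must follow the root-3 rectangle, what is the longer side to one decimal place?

218.2 px

root-3 ≈ 1.73205.
Longer side = 126 × 1.73205 ≈ 218.238 → 218.2 px.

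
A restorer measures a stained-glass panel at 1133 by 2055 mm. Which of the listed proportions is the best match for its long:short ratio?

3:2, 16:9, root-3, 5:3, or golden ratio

Ratio = 2055 / 1133 ≈ 1.814.
Distances: 3:2 1.500 (Δ 0.314); 16:9 1.778 (Δ 0.036); root-3 1.732 (Δ 0.082); 5:3 1.667 (Δ 0.147); golden ratio 1.618 (Δ 0.196).

16:9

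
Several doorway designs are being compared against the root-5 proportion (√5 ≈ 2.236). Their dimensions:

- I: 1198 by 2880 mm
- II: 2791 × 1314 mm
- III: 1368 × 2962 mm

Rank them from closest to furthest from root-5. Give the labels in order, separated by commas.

III, II, I

I: 2880/1198 ≈ 2.404 → |2.404 − 2.236| = 0.168
II: 2791/1314 ≈ 2.124 → |2.124 − 2.236| = 0.112
III: 2962/1368 ≈ 2.165 → |2.165 − 2.236| = 0.071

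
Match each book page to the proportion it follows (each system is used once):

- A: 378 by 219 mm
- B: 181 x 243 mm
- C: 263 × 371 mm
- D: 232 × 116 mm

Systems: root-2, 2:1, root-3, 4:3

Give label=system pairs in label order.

Ratios: A ≈ 1.726; B ≈ 1.343; C ≈ 1.411; D ≈ 2.000.
Targets: root-2 ≈ 1.414; 2:1 ≈ 2.000; root-3 ≈ 1.732; 4:3 ≈ 1.333.

A=root-3, B=4:3, C=root-2, D=2:1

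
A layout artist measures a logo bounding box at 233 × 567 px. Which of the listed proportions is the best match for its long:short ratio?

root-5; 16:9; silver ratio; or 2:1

Ratio = 567 / 233 ≈ 2.433.
Distances: root-5 2.236 (Δ 0.197); 16:9 1.778 (Δ 0.655); silver ratio 2.414 (Δ 0.019); 2:1 2.000 (Δ 0.433).

silver ratio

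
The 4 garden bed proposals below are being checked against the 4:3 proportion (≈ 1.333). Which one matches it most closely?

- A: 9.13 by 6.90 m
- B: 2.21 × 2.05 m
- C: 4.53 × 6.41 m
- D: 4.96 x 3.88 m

Target 4:3 ≈ 1.333.
A: 1.323 (Δ0.010)  B: 1.078 (Δ0.255)  C: 1.415 (Δ0.082)  D: 1.278 (Δ0.055)

A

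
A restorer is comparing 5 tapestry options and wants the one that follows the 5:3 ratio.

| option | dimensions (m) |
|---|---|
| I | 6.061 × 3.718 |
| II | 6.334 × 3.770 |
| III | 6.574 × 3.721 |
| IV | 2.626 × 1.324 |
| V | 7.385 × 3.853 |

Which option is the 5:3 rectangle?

II

Target 5:3 ≈ 1.667.
I: 1.630 (Δ0.037)  II: 1.680 (Δ0.013)  III: 1.767 (Δ0.100)  IV: 1.983 (Δ0.316)  V: 1.917 (Δ0.250)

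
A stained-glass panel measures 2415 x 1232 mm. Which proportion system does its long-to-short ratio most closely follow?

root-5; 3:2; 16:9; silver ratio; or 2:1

2:1

2415/1232 ≈ 1.960. Nearest candidates are 2:1 (2.000, off by 0.040) and 16:9 (1.778, off by 0.182).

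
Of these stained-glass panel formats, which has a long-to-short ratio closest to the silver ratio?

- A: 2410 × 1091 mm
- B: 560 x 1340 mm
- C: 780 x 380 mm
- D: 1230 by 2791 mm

B

Ratios (long/short): A ≈ 2.209; B ≈ 2.393; C ≈ 2.053; D ≈ 2.269.
silver ratio ≈ 2.414; option B is nearest (Δ 0.021).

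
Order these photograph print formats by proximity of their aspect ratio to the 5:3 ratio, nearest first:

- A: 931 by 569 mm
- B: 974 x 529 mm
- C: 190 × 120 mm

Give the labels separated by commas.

A, C, B

A: 931/569 ≈ 1.636 → |1.636 − 1.667| = 0.031
B: 974/529 ≈ 1.841 → |1.841 − 1.667| = 0.174
C: 190/120 ≈ 1.583 → |1.583 − 1.667| = 0.084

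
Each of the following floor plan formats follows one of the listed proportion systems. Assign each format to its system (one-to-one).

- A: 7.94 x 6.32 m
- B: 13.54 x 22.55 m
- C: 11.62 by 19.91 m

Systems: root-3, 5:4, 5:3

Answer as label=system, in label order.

A=5:4, B=5:3, C=root-3

Ratios: A ≈ 1.256; B ≈ 1.665; C ≈ 1.713.
Targets: root-3 ≈ 1.732; 5:4 ≈ 1.250; 5:3 ≈ 1.667.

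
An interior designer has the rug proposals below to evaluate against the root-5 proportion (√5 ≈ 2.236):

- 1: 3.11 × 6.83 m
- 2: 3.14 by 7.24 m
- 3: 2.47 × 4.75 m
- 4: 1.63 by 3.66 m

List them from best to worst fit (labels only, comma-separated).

4, 1, 2, 3

1: 6.83/3.11 ≈ 2.196 → |2.196 − 2.236| = 0.040
2: 7.24/3.14 ≈ 2.306 → |2.306 − 2.236| = 0.070
3: 4.75/2.47 ≈ 1.923 → |1.923 − 2.236| = 0.313
4: 3.66/1.63 ≈ 2.245 → |2.245 − 2.236| = 0.009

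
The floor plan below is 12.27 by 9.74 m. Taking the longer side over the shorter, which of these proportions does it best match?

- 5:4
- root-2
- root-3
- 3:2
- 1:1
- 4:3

12.27/9.74 ≈ 1.260. Nearest candidates are 5:4 (1.250, off by 0.010) and 4:3 (1.333, off by 0.073).

5:4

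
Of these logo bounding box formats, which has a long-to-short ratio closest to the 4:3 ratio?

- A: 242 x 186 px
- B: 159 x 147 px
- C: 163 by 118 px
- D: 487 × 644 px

Target 4:3 ≈ 1.333.
A: 1.301 (Δ0.032)  B: 1.082 (Δ0.251)  C: 1.381 (Δ0.048)  D: 1.322 (Δ0.011)

D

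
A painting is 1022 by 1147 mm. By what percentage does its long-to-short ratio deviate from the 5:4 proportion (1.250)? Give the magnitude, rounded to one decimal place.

10.2%

Ratio = 1147 / 1022 ≈ 1.1223.
Ideal 5:4 = 1.2500. |1.1223 − 1.2500| / 1.2500 ≈ 10.22% → 10.2%.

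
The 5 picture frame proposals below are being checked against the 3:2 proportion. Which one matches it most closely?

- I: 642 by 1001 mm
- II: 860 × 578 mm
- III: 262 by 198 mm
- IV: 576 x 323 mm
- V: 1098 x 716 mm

II

Target 3:2 ≈ 1.500.
I: 1.559 (Δ0.059)  II: 1.488 (Δ0.012)  III: 1.323 (Δ0.177)  IV: 1.783 (Δ0.283)  V: 1.534 (Δ0.034)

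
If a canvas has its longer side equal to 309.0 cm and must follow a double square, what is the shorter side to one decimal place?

2:1 = 2.00000.
Shorter side = 309.0 ÷ 2.00000 ≈ 154.500 → 154.5 cm.

154.5 cm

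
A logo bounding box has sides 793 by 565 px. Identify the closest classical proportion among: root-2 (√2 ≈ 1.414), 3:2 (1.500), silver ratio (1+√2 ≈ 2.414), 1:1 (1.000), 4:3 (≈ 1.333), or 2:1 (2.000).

793/565 ≈ 1.404. Nearest candidates are root-2 (1.414, off by 0.010) and 4:3 (1.333, off by 0.071).

root-2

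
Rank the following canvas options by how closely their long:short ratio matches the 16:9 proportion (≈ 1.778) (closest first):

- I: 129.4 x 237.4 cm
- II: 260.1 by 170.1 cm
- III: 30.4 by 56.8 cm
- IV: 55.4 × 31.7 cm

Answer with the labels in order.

I: 237.4/129.4 ≈ 1.835 → |1.835 − 1.778| = 0.057
II: 260.1/170.1 ≈ 1.529 → |1.529 − 1.778| = 0.249
III: 56.8/30.4 ≈ 1.868 → |1.868 − 1.778| = 0.090
IV: 55.4/31.7 ≈ 1.748 → |1.748 − 1.778| = 0.030

IV, I, III, II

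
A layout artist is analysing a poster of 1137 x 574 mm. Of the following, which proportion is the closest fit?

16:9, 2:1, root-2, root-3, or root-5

2:1

1137/574 ≈ 1.981. Nearest candidates are 2:1 (2.000, off by 0.019) and 16:9 (1.778, off by 0.203).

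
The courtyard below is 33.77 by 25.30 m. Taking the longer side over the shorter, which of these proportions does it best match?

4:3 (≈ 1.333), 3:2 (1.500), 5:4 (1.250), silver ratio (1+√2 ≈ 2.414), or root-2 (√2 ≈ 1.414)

Ratio = 33.77 / 25.30 ≈ 1.335.
Distances: 4:3 1.333 (Δ 0.002); 3:2 1.500 (Δ 0.165); 5:4 1.250 (Δ 0.085); silver ratio 2.414 (Δ 1.079); root-2 1.414 (Δ 0.079).

4:3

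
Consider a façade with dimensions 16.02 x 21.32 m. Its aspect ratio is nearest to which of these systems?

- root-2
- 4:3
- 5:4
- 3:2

4:3

Ratio = 21.32 / 16.02 ≈ 1.331.
Distances: root-2 1.414 (Δ 0.083); 4:3 1.333 (Δ 0.002); 5:4 1.250 (Δ 0.081); 3:2 1.500 (Δ 0.169).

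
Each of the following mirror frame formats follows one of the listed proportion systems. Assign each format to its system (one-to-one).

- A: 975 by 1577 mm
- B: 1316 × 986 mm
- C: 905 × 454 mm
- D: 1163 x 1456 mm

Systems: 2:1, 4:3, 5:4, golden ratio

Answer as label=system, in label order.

Ratios: A ≈ 1.617; B ≈ 1.335; C ≈ 1.993; D ≈ 1.252.
Targets: 2:1 ≈ 2.000; 4:3 ≈ 1.333; 5:4 ≈ 1.250; golden ratio ≈ 1.618.

A=golden ratio, B=4:3, C=2:1, D=5:4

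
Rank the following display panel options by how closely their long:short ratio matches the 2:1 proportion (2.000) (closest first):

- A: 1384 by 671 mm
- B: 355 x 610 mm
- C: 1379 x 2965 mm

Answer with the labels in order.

A: 1384/671 ≈ 2.063 → |2.063 − 2.000| = 0.063
B: 610/355 ≈ 1.718 → |1.718 − 2.000| = 0.282
C: 2965/1379 ≈ 2.150 → |2.150 − 2.000| = 0.150

A, C, B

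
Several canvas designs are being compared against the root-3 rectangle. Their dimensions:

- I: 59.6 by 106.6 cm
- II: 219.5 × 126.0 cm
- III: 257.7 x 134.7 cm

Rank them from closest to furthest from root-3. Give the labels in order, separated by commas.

II, I, III

Ratios: I = 106.6 / 59.6 ≈ 1.789; II = 219.5 / 126.0 ≈ 1.742; III = 257.7 / 134.7 ≈ 1.913.
|Δ from 1.732|: I 0.057; II 0.010; III 0.181.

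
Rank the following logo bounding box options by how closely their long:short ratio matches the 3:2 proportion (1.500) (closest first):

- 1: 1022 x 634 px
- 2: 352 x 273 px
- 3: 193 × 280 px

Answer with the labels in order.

Ratios: 1 = 1022 / 634 ≈ 1.612; 2 = 352 / 273 ≈ 1.289; 3 = 280 / 193 ≈ 1.451.
|Δ from 1.500|: 1 0.112; 2 0.211; 3 0.049.

3, 1, 2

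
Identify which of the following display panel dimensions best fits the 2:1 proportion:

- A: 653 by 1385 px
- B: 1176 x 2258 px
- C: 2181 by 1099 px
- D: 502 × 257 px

C

Target 2:1 ≈ 2.000.
A: 2.121 (Δ0.121)  B: 1.920 (Δ0.080)  C: 1.985 (Δ0.015)  D: 1.953 (Δ0.047)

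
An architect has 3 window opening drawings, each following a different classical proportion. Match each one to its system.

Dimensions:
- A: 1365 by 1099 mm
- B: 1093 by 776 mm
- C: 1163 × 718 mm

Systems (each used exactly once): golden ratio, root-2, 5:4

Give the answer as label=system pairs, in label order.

A=5:4, B=root-2, C=golden ratio

A = 1365/1099 ≈ 1.242 → 5:4 (1.250)
B = 1093/776 ≈ 1.409 → root-2 (1.414)
C = 1163/718 ≈ 1.620 → golden ratio (1.618)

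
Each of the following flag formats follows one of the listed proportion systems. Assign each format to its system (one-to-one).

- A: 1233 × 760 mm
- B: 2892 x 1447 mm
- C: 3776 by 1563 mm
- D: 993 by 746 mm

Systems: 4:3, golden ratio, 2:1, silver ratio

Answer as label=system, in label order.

A=golden ratio, B=2:1, C=silver ratio, D=4:3

Ratios: A ≈ 1.622; B ≈ 1.999; C ≈ 2.416; D ≈ 1.331.
Targets: 4:3 ≈ 1.333; golden ratio ≈ 1.618; 2:1 ≈ 2.000; silver ratio ≈ 2.414.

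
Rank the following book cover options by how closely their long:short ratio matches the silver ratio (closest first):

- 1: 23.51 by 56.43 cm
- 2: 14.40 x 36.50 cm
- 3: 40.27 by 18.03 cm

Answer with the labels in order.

1: 56.43/23.51 ≈ 2.400 → |2.400 − 2.414| = 0.014
2: 36.50/14.40 ≈ 2.535 → |2.535 − 2.414| = 0.121
3: 40.27/18.03 ≈ 2.233 → |2.233 − 2.414| = 0.181

1, 2, 3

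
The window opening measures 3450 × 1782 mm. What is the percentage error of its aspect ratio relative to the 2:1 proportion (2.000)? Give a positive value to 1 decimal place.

3.2%

Ratio = 3450 / 1782 ≈ 1.9360.
Ideal 2:1 = 2.0000. |1.9360 − 2.0000| / 2.0000 ≈ 3.20% → 3.2%.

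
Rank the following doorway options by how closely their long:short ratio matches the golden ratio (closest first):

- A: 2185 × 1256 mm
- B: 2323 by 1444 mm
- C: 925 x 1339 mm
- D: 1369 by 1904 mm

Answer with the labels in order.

A: 2185/1256 ≈ 1.740 → |1.740 − 1.618| = 0.122
B: 2323/1444 ≈ 1.609 → |1.609 − 1.618| = 0.009
C: 1339/925 ≈ 1.448 → |1.448 − 1.618| = 0.170
D: 1904/1369 ≈ 1.391 → |1.391 − 1.618| = 0.227

B, A, C, D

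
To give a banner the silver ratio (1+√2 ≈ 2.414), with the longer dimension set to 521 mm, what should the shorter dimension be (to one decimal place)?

silver ratio ≈ 2.41421.
Shorter side = 521 ÷ 2.41421 ≈ 215.806 → 215.8 mm.

215.8 mm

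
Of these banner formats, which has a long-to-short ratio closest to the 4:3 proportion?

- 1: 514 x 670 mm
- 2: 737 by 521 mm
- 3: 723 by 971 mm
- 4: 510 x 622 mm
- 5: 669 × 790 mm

3

Target 4:3 ≈ 1.333.
1: 1.304 (Δ0.029)  2: 1.415 (Δ0.082)  3: 1.343 (Δ0.010)  4: 1.220 (Δ0.113)  5: 1.181 (Δ0.152)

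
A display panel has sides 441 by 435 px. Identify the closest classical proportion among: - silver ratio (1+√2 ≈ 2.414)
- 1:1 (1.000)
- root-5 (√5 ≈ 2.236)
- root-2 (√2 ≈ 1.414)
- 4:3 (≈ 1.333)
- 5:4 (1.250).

1:1

Ratio = 441 / 435 ≈ 1.014.
Distances: silver ratio 2.414 (Δ 1.400); 1:1 1.000 (Δ 0.014); root-5 2.236 (Δ 1.222); root-2 1.414 (Δ 0.400); 4:3 1.333 (Δ 0.319); 5:4 1.250 (Δ 0.236).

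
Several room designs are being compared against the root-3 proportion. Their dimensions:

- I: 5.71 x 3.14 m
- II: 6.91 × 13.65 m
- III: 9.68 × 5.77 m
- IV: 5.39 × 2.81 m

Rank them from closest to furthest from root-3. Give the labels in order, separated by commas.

Ratios: I = 5.71 / 3.14 ≈ 1.818; II = 13.65 / 6.91 ≈ 1.975; III = 9.68 / 5.77 ≈ 1.678; IV = 5.39 / 2.81 ≈ 1.918.
|Δ from 1.732|: I 0.086; II 0.243; III 0.054; IV 0.186.

III, I, IV, II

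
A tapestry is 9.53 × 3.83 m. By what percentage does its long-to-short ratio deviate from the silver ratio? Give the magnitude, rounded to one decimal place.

Ratio = 9.53 / 3.83 ≈ 2.4883.
Ideal silver ratio ≈ 2.4142. |2.4883 − 2.4142| / 2.4142 ≈ 3.07% → 3.1%.

3.1%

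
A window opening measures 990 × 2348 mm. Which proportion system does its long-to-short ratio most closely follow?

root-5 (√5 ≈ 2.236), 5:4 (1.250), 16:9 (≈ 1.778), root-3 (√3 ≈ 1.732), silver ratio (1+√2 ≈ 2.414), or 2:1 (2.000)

silver ratio

Ratio = 2348 / 990 ≈ 2.372.
Distances: root-5 2.236 (Δ 0.136); 5:4 1.250 (Δ 1.122); 16:9 1.778 (Δ 0.594); root-3 1.732 (Δ 0.640); silver ratio 2.414 (Δ 0.042); 2:1 2.000 (Δ 0.372).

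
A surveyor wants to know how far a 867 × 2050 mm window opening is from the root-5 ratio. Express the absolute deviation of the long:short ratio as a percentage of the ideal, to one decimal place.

Ratio = 2050 / 867 ≈ 2.3645.
Ideal root-5 ≈ 2.2361. |2.3645 − 2.2361| / 2.2361 ≈ 5.74% → 5.7%.

5.7%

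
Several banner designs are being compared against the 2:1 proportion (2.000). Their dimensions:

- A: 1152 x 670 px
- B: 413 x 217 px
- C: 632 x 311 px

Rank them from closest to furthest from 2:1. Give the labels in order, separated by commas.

A: 1152/670 ≈ 1.719 → |1.719 − 2.000| = 0.281
B: 413/217 ≈ 1.903 → |1.903 − 2.000| = 0.097
C: 632/311 ≈ 2.032 → |2.032 − 2.000| = 0.032

C, B, A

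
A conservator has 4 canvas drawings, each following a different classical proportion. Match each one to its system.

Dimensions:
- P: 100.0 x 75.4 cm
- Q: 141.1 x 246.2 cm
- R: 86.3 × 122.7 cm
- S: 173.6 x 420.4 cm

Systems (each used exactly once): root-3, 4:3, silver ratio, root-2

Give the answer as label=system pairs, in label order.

P=4:3, Q=root-3, R=root-2, S=silver ratio

Ratios: P ≈ 1.326; Q ≈ 1.745; R ≈ 1.422; S ≈ 2.422.
Targets: root-3 ≈ 1.732; 4:3 ≈ 1.333; silver ratio ≈ 2.414; root-2 ≈ 1.414.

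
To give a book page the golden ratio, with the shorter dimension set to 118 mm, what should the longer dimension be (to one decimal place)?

golden ratio ≈ 1.61803.
Longer side = 118 × 1.61803 ≈ 190.928 → 190.9 mm.

190.9 mm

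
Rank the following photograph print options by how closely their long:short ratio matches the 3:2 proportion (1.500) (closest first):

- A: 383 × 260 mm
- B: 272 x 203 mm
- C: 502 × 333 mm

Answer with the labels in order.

Ratios: A = 383 / 260 ≈ 1.473; B = 272 / 203 ≈ 1.340; C = 502 / 333 ≈ 1.508.
|Δ from 1.500|: A 0.027; B 0.160; C 0.008.

C, A, B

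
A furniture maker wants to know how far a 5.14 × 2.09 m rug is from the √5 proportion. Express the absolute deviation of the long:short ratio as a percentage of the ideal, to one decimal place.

Ratio = 5.14 / 2.09 ≈ 2.4593.
Ideal root-5 ≈ 2.2361. |2.4593 − 2.2361| / 2.2361 ≈ 9.98% → 10.0%.

10.0%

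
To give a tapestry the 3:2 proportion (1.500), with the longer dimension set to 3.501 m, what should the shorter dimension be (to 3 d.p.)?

3:2 = 1.50000.
Shorter side = 3.501 ÷ 1.50000 ≈ 2.33400 → 2.334 m.

2.334 m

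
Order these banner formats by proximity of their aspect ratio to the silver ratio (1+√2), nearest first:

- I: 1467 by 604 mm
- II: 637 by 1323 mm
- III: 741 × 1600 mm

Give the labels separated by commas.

Ratios: I = 1467 / 604 ≈ 2.429; II = 1323 / 637 ≈ 2.077; III = 1600 / 741 ≈ 2.159.
|Δ from 2.414|: I 0.015; II 0.337; III 0.255.

I, III, II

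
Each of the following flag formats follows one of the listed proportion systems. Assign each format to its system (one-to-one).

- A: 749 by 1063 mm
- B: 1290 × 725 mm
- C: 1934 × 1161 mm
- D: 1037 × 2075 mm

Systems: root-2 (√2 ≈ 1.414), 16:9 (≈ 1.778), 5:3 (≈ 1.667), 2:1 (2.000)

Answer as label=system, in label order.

A=root-2, B=16:9, C=5:3, D=2:1

A = 1063/749 ≈ 1.419 → root-2 (1.414)
B = 1290/725 ≈ 1.779 → 16:9 (1.778)
C = 1934/1161 ≈ 1.666 → 5:3 (1.667)
D = 2075/1037 ≈ 2.001 → 2:1 (2.000)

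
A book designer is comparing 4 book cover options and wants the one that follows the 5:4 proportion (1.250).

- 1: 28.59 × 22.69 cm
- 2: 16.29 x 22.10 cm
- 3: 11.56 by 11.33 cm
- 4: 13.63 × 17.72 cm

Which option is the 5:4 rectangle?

1

Target 5:4 ≈ 1.250.
1: 1.260 (Δ0.010)  2: 1.357 (Δ0.107)  3: 1.020 (Δ0.230)  4: 1.300 (Δ0.050)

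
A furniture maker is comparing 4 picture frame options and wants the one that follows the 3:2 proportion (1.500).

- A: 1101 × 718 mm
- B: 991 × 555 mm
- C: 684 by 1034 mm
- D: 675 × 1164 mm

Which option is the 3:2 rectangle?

Ratios (long/short): A ≈ 1.533; B ≈ 1.786; C ≈ 1.512; D ≈ 1.724.
3:2 ≈ 1.500; option C is nearest (Δ 0.012).

C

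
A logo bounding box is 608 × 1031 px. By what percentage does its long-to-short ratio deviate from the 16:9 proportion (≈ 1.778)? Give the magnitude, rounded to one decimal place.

4.6%

Ratio = 1031 / 608 ≈ 1.6957.
Ideal 16:9 ≈ 1.7778. |1.6957 − 1.7778| / 1.7778 ≈ 4.62% → 4.6%.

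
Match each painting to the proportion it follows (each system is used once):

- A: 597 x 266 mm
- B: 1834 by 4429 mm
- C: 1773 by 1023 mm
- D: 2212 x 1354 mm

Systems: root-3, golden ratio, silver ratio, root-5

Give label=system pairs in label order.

Ratios: A ≈ 2.244; B ≈ 2.415; C ≈ 1.733; D ≈ 1.634.
Targets: root-3 ≈ 1.732; golden ratio ≈ 1.618; silver ratio ≈ 2.414; root-5 ≈ 2.236.

A=root-5, B=silver ratio, C=root-3, D=golden ratio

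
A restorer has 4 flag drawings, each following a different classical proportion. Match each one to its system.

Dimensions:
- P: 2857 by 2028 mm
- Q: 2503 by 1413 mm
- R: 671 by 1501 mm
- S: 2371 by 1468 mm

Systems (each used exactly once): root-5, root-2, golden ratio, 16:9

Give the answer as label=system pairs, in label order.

P = 2857/2028 ≈ 1.409 → root-2 (1.414)
Q = 2503/1413 ≈ 1.771 → 16:9 (1.778)
R = 1501/671 ≈ 2.237 → root-5 (2.236)
S = 2371/1468 ≈ 1.615 → golden ratio (1.618)

P=root-2, Q=16:9, R=root-5, S=golden ratio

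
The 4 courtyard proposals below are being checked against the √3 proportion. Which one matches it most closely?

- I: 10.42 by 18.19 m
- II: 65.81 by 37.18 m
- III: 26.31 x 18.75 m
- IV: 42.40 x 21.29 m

I

Ratios (long/short): I ≈ 1.746; II ≈ 1.770; III ≈ 1.403; IV ≈ 1.992.
root-3 ≈ 1.732; option I is nearest (Δ 0.014).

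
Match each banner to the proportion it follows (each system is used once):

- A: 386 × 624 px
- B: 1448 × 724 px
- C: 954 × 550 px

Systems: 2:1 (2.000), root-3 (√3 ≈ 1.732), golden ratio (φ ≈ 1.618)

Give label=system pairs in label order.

A = 624/386 ≈ 1.617 → golden ratio (1.618)
B = 1448/724 ≈ 2.000 → 2:1 (2.000)
C = 954/550 ≈ 1.735 → root-3 (1.732)

A=golden ratio, B=2:1, C=root-3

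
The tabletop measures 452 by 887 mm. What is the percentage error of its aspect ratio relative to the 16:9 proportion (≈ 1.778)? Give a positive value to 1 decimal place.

10.4%

Ratio = 887 / 452 ≈ 1.9624.
Ideal 16:9 ≈ 1.7778. |1.9624 − 1.7778| / 1.7778 ≈ 10.38% → 10.4%.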